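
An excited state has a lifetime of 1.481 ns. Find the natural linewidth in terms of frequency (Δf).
53.732 MHz

Using the energy-time uncertainty principle and E = hf:
ΔEΔt ≥ ℏ/2
hΔf·Δt ≥ ℏ/2

The minimum frequency uncertainty is:
Δf = ℏ/(2hτ) = 1/(4πτ)
Δf = 1/(4π × 1.481e-09 s)
Δf = 5.373e+07 Hz = 53.732 MHz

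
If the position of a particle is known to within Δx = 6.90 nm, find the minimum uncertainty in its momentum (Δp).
7.642 × 10^-27 kg·m/s

Using the Heisenberg uncertainty principle:
ΔxΔp ≥ ℏ/2

The minimum uncertainty in momentum is:
Δp_min = ℏ/(2Δx)
Δp_min = (1.055e-34 J·s) / (2 × 6.900e-09 m)
Δp_min = 7.642e-27 kg·m/s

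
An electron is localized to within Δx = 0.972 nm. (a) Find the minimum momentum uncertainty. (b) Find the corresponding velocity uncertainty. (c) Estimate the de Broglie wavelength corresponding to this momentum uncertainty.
(a) Δp_min = 5.425 × 10^-26 kg·m/s
(b) Δv_min = 59.551 km/s
(c) λ_dB = 12.215 nm

Step-by-step:

(a) From the uncertainty principle:
Δp_min = ℏ/(2Δx) = (1.055e-34 J·s)/(2 × 9.720e-10 m) = 5.425e-26 kg·m/s

(b) The velocity uncertainty:
Δv = Δp/m = (5.425e-26 kg·m/s)/(9.109e-31 kg) = 5.955e+04 m/s = 59.551 km/s

(c) The de Broglie wavelength for this momentum:
λ = h/p = (6.626e-34 J·s)/(5.425e-26 kg·m/s) = 1.221e-08 m = 12.215 nm

Note: The de Broglie wavelength is comparable to the localization size, as expected from wave-particle duality.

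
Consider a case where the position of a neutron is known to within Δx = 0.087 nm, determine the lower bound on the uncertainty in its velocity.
361.852 m/s

Using the Heisenberg uncertainty principle and Δp = mΔv:
ΔxΔp ≥ ℏ/2
Δx(mΔv) ≥ ℏ/2

The minimum uncertainty in velocity is:
Δv_min = ℏ/(2mΔx)
Δv_min = (1.055e-34 J·s) / (2 × 1.675e-27 kg × 8.700e-11 m)
Δv_min = 3.619e+02 m/s = 361.852 m/s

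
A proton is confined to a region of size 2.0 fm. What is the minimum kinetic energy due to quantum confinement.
1.297 MeV

Using the uncertainty principle:

1. Position uncertainty: Δx ≈ 2.000e-15 m
2. Minimum momentum uncertainty: Δp = ℏ/(2Δx) = 2.636e-20 kg·m/s
3. Minimum kinetic energy:
   KE = (Δp)²/(2m) = (2.636e-20)²/(2 × 1.673e-27 kg)
   KE = 2.078e-13 J = 1.297 MeV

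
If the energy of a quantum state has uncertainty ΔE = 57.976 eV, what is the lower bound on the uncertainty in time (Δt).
5.677 as

Using the energy-time uncertainty principle:
ΔEΔt ≥ ℏ/2

The minimum uncertainty in time is:
Δt_min = ℏ/(2ΔE)
Δt_min = (1.055e-34 J·s) / (2 × 9.289e-18 J)
Δt_min = 5.677e-18 s = 5.677 as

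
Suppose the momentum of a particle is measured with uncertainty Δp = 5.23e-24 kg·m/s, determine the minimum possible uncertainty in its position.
10.082 pm

Using the Heisenberg uncertainty principle:
ΔxΔp ≥ ℏ/2

The minimum uncertainty in position is:
Δx_min = ℏ/(2Δp)
Δx_min = (1.055e-34 J·s) / (2 × 5.230e-24 kg·m/s)
Δx_min = 1.008e-11 m = 10.082 pm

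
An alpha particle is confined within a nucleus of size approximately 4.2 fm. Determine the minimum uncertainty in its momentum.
1.255 × 10^-20 kg·m/s

Using the Heisenberg uncertainty principle:
ΔxΔp ≥ ℏ/2

With Δx ≈ L = 4.200e-15 m (the confinement size):
Δp_min = ℏ/(2Δx)
Δp_min = (1.055e-34 J·s) / (2 × 4.200e-15 m)
Δp_min = 1.255e-20 kg·m/s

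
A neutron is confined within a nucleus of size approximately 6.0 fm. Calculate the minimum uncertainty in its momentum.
8.788 × 10^-21 kg·m/s

Using the Heisenberg uncertainty principle:
ΔxΔp ≥ ℏ/2

With Δx ≈ L = 6.000e-15 m (the confinement size):
Δp_min = ℏ/(2Δx)
Δp_min = (1.055e-34 J·s) / (2 × 6.000e-15 m)
Δp_min = 8.788e-21 kg·m/s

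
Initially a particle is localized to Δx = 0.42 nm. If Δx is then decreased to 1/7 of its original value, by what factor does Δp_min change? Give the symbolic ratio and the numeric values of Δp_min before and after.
Original Δp_min = 1.255 × 10^-25 kg·m/s; new Δp'_min = 8.788 × 10^-25 kg·m/s; ratio Δp'_min/Δp_min = 7.

From the uncertainty principle ΔxΔp ≥ ℏ/2, the minimum momentum uncertainty is Δp_min = ℏ/(2Δx).

Original (Δx = 0.42 nm = 4.200e-10 m):
Δp_min = (1.055e-34 J·s)/(2 × 4.200e-10 m) = 1.255e-25 kg·m/s

When Δx → (1/7)Δx:
Δp'_min = ℏ/(2 × (1/7)Δx) = 7 × ℏ/(2Δx) = 7 × Δp_min
Δp'_min = 7 × 1.255e-25 kg·m/s = 8.788e-25 kg·m/s

Since Δp_min ∝ 1/Δx, when Δx is decreased to 1/7 of its original value, Δp_min increases to 7 times its original value.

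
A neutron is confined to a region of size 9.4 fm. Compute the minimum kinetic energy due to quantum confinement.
58.627 keV

Using the uncertainty principle:

1. Position uncertainty: Δx ≈ 9.400e-15 m
2. Minimum momentum uncertainty: Δp = ℏ/(2Δx) = 5.609e-21 kg·m/s
3. Minimum kinetic energy:
   KE = (Δp)²/(2m) = (5.609e-21)²/(2 × 1.675e-27 kg)
   KE = 9.393e-15 J = 58.627 keV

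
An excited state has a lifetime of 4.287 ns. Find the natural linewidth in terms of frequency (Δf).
18.563 MHz

Using the energy-time uncertainty principle and E = hf:
ΔEΔt ≥ ℏ/2
hΔf·Δt ≥ ℏ/2

The minimum frequency uncertainty is:
Δf = ℏ/(2hτ) = 1/(4πτ)
Δf = 1/(4π × 4.287e-09 s)
Δf = 1.856e+07 Hz = 18.563 MHz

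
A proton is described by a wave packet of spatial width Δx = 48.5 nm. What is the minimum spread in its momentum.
1.087 × 10^-27 kg·m/s

For a wave packet, the spatial width Δx and momentum spread Δp are related by the uncertainty principle:
ΔxΔp ≥ ℏ/2

The minimum momentum spread is:
Δp_min = ℏ/(2Δx)
Δp_min = (1.055e-34 J·s) / (2 × 4.850e-08 m)
Δp_min = 1.087e-27 kg·m/s

A wave packet cannot have both a well-defined position and well-defined momentum.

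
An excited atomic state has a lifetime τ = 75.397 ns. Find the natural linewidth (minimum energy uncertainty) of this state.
4.365 neV

Using the energy-time uncertainty principle:
ΔEΔt ≥ ℏ/2

The lifetime τ represents the time uncertainty Δt.
The natural linewidth (minimum energy uncertainty) is:

ΔE = ℏ/(2τ)
ΔE = (1.055e-34 J·s) / (2 × 7.540e-08 s)
ΔE = 6.993e-28 J = 4.365 neV

This natural linewidth limits the precision of spectroscopic measurements.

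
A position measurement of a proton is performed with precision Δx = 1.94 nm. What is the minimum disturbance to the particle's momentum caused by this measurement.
2.718 × 10^-26 kg·m/s

The uncertainty principle implies that measuring position disturbs momentum:
ΔxΔp ≥ ℏ/2

When we measure position with precision Δx, we necessarily introduce a momentum uncertainty:
Δp ≥ ℏ/(2Δx)
Δp_min = (1.055e-34 J·s) / (2 × 1.940e-09 m)
Δp_min = 2.718e-26 kg·m/s

The more precisely we measure position, the greater the momentum disturbance.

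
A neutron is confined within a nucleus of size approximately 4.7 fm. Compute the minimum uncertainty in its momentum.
1.122 × 10^-20 kg·m/s

Using the Heisenberg uncertainty principle:
ΔxΔp ≥ ℏ/2

With Δx ≈ L = 4.700e-15 m (the confinement size):
Δp_min = ℏ/(2Δx)
Δp_min = (1.055e-34 J·s) / (2 × 4.700e-15 m)
Δp_min = 1.122e-20 kg·m/s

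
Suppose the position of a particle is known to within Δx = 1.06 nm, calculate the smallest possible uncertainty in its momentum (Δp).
4.974 × 10^-26 kg·m/s

Using the Heisenberg uncertainty principle:
ΔxΔp ≥ ℏ/2

The minimum uncertainty in momentum is:
Δp_min = ℏ/(2Δx)
Δp_min = (1.055e-34 J·s) / (2 × 1.060e-09 m)
Δp_min = 4.974e-26 kg·m/s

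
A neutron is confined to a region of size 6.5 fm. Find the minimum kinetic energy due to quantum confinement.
122.611 keV

Using the uncertainty principle:

1. Position uncertainty: Δx ≈ 6.500e-15 m
2. Minimum momentum uncertainty: Δp = ℏ/(2Δx) = 8.112e-21 kg·m/s
3. Minimum kinetic energy:
   KE = (Δp)²/(2m) = (8.112e-21)²/(2 × 1.675e-27 kg)
   KE = 1.964e-14 J = 122.611 keV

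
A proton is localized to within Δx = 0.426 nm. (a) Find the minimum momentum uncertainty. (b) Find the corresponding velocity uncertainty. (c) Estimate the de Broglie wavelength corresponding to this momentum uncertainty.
(a) Δp_min = 1.238 × 10^-25 kg·m/s
(b) Δv_min = 74.001 m/s
(c) λ_dB = 5.353 nm

Step-by-step:

(a) From the uncertainty principle:
Δp_min = ℏ/(2Δx) = (1.055e-34 J·s)/(2 × 4.260e-10 m) = 1.238e-25 kg·m/s

(b) The velocity uncertainty:
Δv = Δp/m = (1.238e-25 kg·m/s)/(1.673e-27 kg) = 7.400e+01 m/s = 74.001 m/s

(c) The de Broglie wavelength for this momentum:
λ = h/p = (6.626e-34 J·s)/(1.238e-25 kg·m/s) = 5.353e-09 m = 5.353 nm

Note: The de Broglie wavelength is comparable to the localization size, as expected from wave-particle duality.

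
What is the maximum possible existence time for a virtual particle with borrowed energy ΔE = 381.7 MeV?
8.622 × 10^-25 s

Using the energy-time uncertainty principle:
ΔEΔt ≥ ℏ/2

For a virtual particle borrowing energy ΔE, the maximum lifetime is:
Δt_max = ℏ/(2ΔE)

Converting energy:
ΔE = 381.7 MeV = 6.116e-11 J

Δt_max = (1.055e-34 J·s) / (2 × 6.116e-11 J)
Δt_max = 8.622e-25 s = 8.622 × 10^-25 s

Virtual particles with higher borrowed energy exist for shorter times.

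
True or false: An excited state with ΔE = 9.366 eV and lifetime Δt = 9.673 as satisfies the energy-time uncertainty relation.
No, it violates the uncertainty relation.

Calculate the product ΔEΔt:
ΔE = 9.366 eV = 1.501e-18 J
ΔEΔt = (1.501e-18 J) × (9.673e-18 s)
ΔEΔt = 1.452e-35 J·s

Compare to the minimum allowed value ℏ/2:
ℏ/2 = 5.273e-35 J·s

Since ΔEΔt = 1.452e-35 J·s < 5.273e-35 J·s = ℏ/2,
this violates the uncertainty relation.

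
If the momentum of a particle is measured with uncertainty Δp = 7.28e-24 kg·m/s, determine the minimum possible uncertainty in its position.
7.243 pm

Using the Heisenberg uncertainty principle:
ΔxΔp ≥ ℏ/2

The minimum uncertainty in position is:
Δx_min = ℏ/(2Δp)
Δx_min = (1.055e-34 J·s) / (2 × 7.280e-24 kg·m/s)
Δx_min = 7.243e-12 m = 7.243 pm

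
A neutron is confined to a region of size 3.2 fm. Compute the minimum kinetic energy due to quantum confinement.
505.890 keV

Using the uncertainty principle:

1. Position uncertainty: Δx ≈ 3.200e-15 m
2. Minimum momentum uncertainty: Δp = ℏ/(2Δx) = 1.648e-20 kg·m/s
3. Minimum kinetic energy:
   KE = (Δp)²/(2m) = (1.648e-20)²/(2 × 1.675e-27 kg)
   KE = 8.105e-14 J = 505.890 keV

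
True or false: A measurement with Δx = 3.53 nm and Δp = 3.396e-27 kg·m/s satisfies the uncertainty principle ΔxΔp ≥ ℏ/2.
No, it violates the uncertainty principle (impossible measurement).

Calculate the product ΔxΔp:
ΔxΔp = (3.530e-09 m) × (3.396e-27 kg·m/s)
ΔxΔp = 1.199e-35 J·s

Compare to the minimum allowed value ℏ/2:
ℏ/2 = 5.273e-35 J·s

Since ΔxΔp = 1.199e-35 J·s < 5.273e-35 J·s = ℏ/2,
the measurement violates the uncertainty principle.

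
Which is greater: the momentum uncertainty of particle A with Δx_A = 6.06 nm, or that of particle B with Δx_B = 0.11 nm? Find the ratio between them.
Particle B has the larger minimum momentum uncertainty, by a factor of 55.09.

For each particle, the minimum momentum uncertainty is Δp_min = ℏ/(2Δx):

Particle A: Δp_A = ℏ/(2×6.060e-09 m) = 8.701e-27 kg·m/s
Particle B: Δp_B = ℏ/(2×1.100e-10 m) = 4.794e-25 kg·m/s

Ratio: Δp_B/Δp_A = 55.09

Since Δp_min ∝ 1/Δx, the particle with smaller position uncertainty (B) has larger momentum uncertainty.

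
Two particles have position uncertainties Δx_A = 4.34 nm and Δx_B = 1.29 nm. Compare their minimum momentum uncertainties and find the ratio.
Particle B has the larger minimum momentum uncertainty, by a factor of 3.36.

For each particle, the minimum momentum uncertainty is Δp_min = ℏ/(2Δx):

Particle A: Δp_A = ℏ/(2×4.340e-09 m) = 1.215e-26 kg·m/s
Particle B: Δp_B = ℏ/(2×1.290e-09 m) = 4.087e-26 kg·m/s

Ratio: Δp_B/Δp_A = 3.36

Since Δp_min ∝ 1/Δx, the particle with smaller position uncertainty (B) has larger momentum uncertainty.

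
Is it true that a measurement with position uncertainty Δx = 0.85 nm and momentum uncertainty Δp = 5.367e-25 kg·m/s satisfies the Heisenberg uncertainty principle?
Yes, it satisfies the uncertainty principle.

Calculate the product ΔxΔp:
ΔxΔp = (8.500e-10 m) × (5.367e-25 kg·m/s)
ΔxΔp = 4.562e-34 J·s

Compare to the minimum allowed value ℏ/2:
ℏ/2 = 5.273e-35 J·s

Since ΔxΔp = 4.562e-34 J·s ≥ 5.273e-35 J·s = ℏ/2,
the measurement satisfies the uncertainty principle.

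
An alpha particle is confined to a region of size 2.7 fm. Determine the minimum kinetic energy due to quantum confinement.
179.123 keV

Using the uncertainty principle:

1. Position uncertainty: Δx ≈ 2.700e-15 m
2. Minimum momentum uncertainty: Δp = ℏ/(2Δx) = 1.953e-20 kg·m/s
3. Minimum kinetic energy:
   KE = (Δp)²/(2m) = (1.953e-20)²/(2 × 6.645e-27 kg)
   KE = 2.870e-14 J = 179.123 keV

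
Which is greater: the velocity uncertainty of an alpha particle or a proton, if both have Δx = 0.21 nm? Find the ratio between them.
The proton has the larger minimum velocity uncertainty, by a ratio of 4.0.

For both particles, Δp_min = ℏ/(2Δx) = 2.511e-25 kg·m/s (same for both).

The velocity uncertainty is Δv = Δp/m:
- alpha particle: Δv = 2.511e-25 / 6.645e-27 = 3.779e+01 m/s = 37.788 m/s
- proton: Δv = 2.511e-25 / 1.673e-27 = 1.501e+02 m/s = 150.117 m/s

Ratio: 1.501e+02 / 3.779e+01 = 4.0

The lighter particle has larger velocity uncertainty because Δv ∝ 1/m.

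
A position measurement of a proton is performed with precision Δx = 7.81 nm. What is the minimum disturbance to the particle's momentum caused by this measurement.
6.751 × 10^-27 kg·m/s

The uncertainty principle implies that measuring position disturbs momentum:
ΔxΔp ≥ ℏ/2

When we measure position with precision Δx, we necessarily introduce a momentum uncertainty:
Δp ≥ ℏ/(2Δx)
Δp_min = (1.055e-34 J·s) / (2 × 7.810e-09 m)
Δp_min = 6.751e-27 kg·m/s

The more precisely we measure position, the greater the momentum disturbance.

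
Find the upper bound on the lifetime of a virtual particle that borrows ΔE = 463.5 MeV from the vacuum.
7.100 × 10^-25 s

Using the energy-time uncertainty principle:
ΔEΔt ≥ ℏ/2

For a virtual particle borrowing energy ΔE, the maximum lifetime is:
Δt_max = ℏ/(2ΔE)

Converting energy:
ΔE = 463.5 MeV = 7.426e-11 J

Δt_max = (1.055e-34 J·s) / (2 × 7.426e-11 J)
Δt_max = 7.100e-25 s = 7.100 × 10^-25 s

Virtual particles with higher borrowed energy exist for shorter times.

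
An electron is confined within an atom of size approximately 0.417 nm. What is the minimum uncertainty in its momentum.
1.264 × 10^-25 kg·m/s

Using the Heisenberg uncertainty principle:
ΔxΔp ≥ ℏ/2

With Δx ≈ L = 4.170e-10 m (the confinement size):
Δp_min = ℏ/(2Δx)
Δp_min = (1.055e-34 J·s) / (2 × 4.170e-10 m)
Δp_min = 1.264e-25 kg·m/s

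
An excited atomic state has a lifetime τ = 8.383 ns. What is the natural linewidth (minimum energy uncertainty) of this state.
39.259 neV

Using the energy-time uncertainty principle:
ΔEΔt ≥ ℏ/2

The lifetime τ represents the time uncertainty Δt.
The natural linewidth (minimum energy uncertainty) is:

ΔE = ℏ/(2τ)
ΔE = (1.055e-34 J·s) / (2 × 8.383e-09 s)
ΔE = 6.290e-27 J = 39.259 neV

This natural linewidth limits the precision of spectroscopic measurements.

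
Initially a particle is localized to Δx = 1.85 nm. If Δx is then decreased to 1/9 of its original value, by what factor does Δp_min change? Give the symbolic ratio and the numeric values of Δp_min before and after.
Original Δp_min = 2.850 × 10^-26 kg·m/s; new Δp'_min = 2.565 × 10^-25 kg·m/s; ratio Δp'_min/Δp_min = 9.

From the uncertainty principle ΔxΔp ≥ ℏ/2, the minimum momentum uncertainty is Δp_min = ℏ/(2Δx).

Original (Δx = 1.85 nm = 1.850e-09 m):
Δp_min = (1.055e-34 J·s)/(2 × 1.850e-09 m) = 2.850e-26 kg·m/s

When Δx → (1/9)Δx:
Δp'_min = ℏ/(2 × (1/9)Δx) = 9 × ℏ/(2Δx) = 9 × Δp_min
Δp'_min = 9 × 2.850e-26 kg·m/s = 2.565e-25 kg·m/s

Since Δp_min ∝ 1/Δx, when Δx is decreased to 1/9 of its original value, Δp_min increases to 9 times its original value.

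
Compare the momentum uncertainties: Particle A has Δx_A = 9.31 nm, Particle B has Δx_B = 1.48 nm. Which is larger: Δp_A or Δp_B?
Particle B has the larger minimum momentum uncertainty, by a factor of 6.29.

For each particle, the minimum momentum uncertainty is Δp_min = ℏ/(2Δx):

Particle A: Δp_A = ℏ/(2×9.310e-09 m) = 5.664e-27 kg·m/s
Particle B: Δp_B = ℏ/(2×1.480e-09 m) = 3.563e-26 kg·m/s

Ratio: Δp_B/Δp_A = 6.29

Since Δp_min ∝ 1/Δx, the particle with smaller position uncertainty (B) has larger momentum uncertainty.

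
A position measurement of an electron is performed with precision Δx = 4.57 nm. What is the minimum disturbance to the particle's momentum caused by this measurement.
1.154 × 10^-26 kg·m/s

The uncertainty principle implies that measuring position disturbs momentum:
ΔxΔp ≥ ℏ/2

When we measure position with precision Δx, we necessarily introduce a momentum uncertainty:
Δp ≥ ℏ/(2Δx)
Δp_min = (1.055e-34 J·s) / (2 × 4.570e-09 m)
Δp_min = 1.154e-26 kg·m/s

The more precisely we measure position, the greater the momentum disturbance.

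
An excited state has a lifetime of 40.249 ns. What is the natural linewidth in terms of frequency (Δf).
1.977 MHz

Using the energy-time uncertainty principle and E = hf:
ΔEΔt ≥ ℏ/2
hΔf·Δt ≥ ℏ/2

The minimum frequency uncertainty is:
Δf = ℏ/(2hτ) = 1/(4πτ)
Δf = 1/(4π × 4.025e-08 s)
Δf = 1.977e+06 Hz = 1.977 MHz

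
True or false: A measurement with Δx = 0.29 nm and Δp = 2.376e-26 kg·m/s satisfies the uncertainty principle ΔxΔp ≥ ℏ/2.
No, it violates the uncertainty principle (impossible measurement).

Calculate the product ΔxΔp:
ΔxΔp = (2.900e-10 m) × (2.376e-26 kg·m/s)
ΔxΔp = 6.890e-36 J·s

Compare to the minimum allowed value ℏ/2:
ℏ/2 = 5.273e-35 J·s

Since ΔxΔp = 6.890e-36 J·s < 5.273e-35 J·s = ℏ/2,
the measurement violates the uncertainty principle.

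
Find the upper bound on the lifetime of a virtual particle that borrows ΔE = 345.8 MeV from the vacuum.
9.517 × 10^-25 s

Using the energy-time uncertainty principle:
ΔEΔt ≥ ℏ/2

For a virtual particle borrowing energy ΔE, the maximum lifetime is:
Δt_max = ℏ/(2ΔE)

Converting energy:
ΔE = 345.8 MeV = 5.540e-11 J

Δt_max = (1.055e-34 J·s) / (2 × 5.540e-11 J)
Δt_max = 9.517e-25 s = 9.517 × 10^-25 s

Virtual particles with higher borrowed energy exist for shorter times.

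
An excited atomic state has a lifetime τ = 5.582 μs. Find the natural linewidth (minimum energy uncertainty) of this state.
58.958 peV

Using the energy-time uncertainty principle:
ΔEΔt ≥ ℏ/2

The lifetime τ represents the time uncertainty Δt.
The natural linewidth (minimum energy uncertainty) is:

ΔE = ℏ/(2τ)
ΔE = (1.055e-34 J·s) / (2 × 5.582e-06 s)
ΔE = 9.446e-30 J = 58.958 peV

This natural linewidth limits the precision of spectroscopic measurements.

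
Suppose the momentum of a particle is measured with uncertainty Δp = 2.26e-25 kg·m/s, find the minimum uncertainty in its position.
233.312 pm

Using the Heisenberg uncertainty principle:
ΔxΔp ≥ ℏ/2

The minimum uncertainty in position is:
Δx_min = ℏ/(2Δp)
Δx_min = (1.055e-34 J·s) / (2 × 2.260e-25 kg·m/s)
Δx_min = 2.333e-10 m = 233.312 pm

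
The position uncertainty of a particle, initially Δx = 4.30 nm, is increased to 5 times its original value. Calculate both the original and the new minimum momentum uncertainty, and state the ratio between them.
Original Δp_min = 1.226 × 10^-26 kg·m/s; new Δp'_min = 2.452 × 10^-27 kg·m/s; ratio Δp'_min/Δp_min = 1/5.

From the uncertainty principle ΔxΔp ≥ ℏ/2, the minimum momentum uncertainty is Δp_min = ℏ/(2Δx).

Original (Δx = 4.30 nm = 4.300e-09 m):
Δp_min = (1.055e-34 J·s)/(2 × 4.300e-09 m) = 1.226e-26 kg·m/s

When Δx → 5Δx:
Δp'_min = ℏ/(2 × 5Δx) = (1/5) × ℏ/(2Δx) = (1/5) × Δp_min
Δp'_min = 1/5 × 1.226e-26 kg·m/s = 2.452e-27 kg·m/s

Since Δp_min ∝ 1/Δx, when Δx is increased to 5 times its original value, Δp_min decreases to 1/5 of its original value.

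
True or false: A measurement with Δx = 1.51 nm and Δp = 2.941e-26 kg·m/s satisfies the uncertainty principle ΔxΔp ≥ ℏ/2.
No, it violates the uncertainty principle (impossible measurement).

Calculate the product ΔxΔp:
ΔxΔp = (1.510e-09 m) × (2.941e-26 kg·m/s)
ΔxΔp = 4.441e-35 J·s

Compare to the minimum allowed value ℏ/2:
ℏ/2 = 5.273e-35 J·s

Since ΔxΔp = 4.441e-35 J·s < 5.273e-35 J·s = ℏ/2,
the measurement violates the uncertainty principle.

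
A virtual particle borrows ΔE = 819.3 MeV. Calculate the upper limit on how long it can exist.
4.017 × 10^-25 s

Using the energy-time uncertainty principle:
ΔEΔt ≥ ℏ/2

For a virtual particle borrowing energy ΔE, the maximum lifetime is:
Δt_max = ℏ/(2ΔE)

Converting energy:
ΔE = 819.3 MeV = 1.313e-10 J

Δt_max = (1.055e-34 J·s) / (2 × 1.313e-10 J)
Δt_max = 4.017e-25 s = 4.017 × 10^-25 s

Virtual particles with higher borrowed energy exist for shorter times.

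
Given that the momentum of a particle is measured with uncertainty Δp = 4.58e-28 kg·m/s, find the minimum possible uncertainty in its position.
115.128 nm

Using the Heisenberg uncertainty principle:
ΔxΔp ≥ ℏ/2

The minimum uncertainty in position is:
Δx_min = ℏ/(2Δp)
Δx_min = (1.055e-34 J·s) / (2 × 4.580e-28 kg·m/s)
Δx_min = 1.151e-07 m = 115.128 nm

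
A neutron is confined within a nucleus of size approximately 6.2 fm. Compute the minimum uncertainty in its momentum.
8.505 × 10^-21 kg·m/s

Using the Heisenberg uncertainty principle:
ΔxΔp ≥ ℏ/2

With Δx ≈ L = 6.200e-15 m (the confinement size):
Δp_min = ℏ/(2Δx)
Δp_min = (1.055e-34 J·s) / (2 × 6.200e-15 m)
Δp_min = 8.505e-21 kg·m/s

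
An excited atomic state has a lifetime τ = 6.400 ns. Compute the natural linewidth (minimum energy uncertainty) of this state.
51.423 neV

Using the energy-time uncertainty principle:
ΔEΔt ≥ ℏ/2

The lifetime τ represents the time uncertainty Δt.
The natural linewidth (minimum energy uncertainty) is:

ΔE = ℏ/(2τ)
ΔE = (1.055e-34 J·s) / (2 × 6.400e-09 s)
ΔE = 8.239e-27 J = 51.423 neV

This natural linewidth limits the precision of spectroscopic measurements.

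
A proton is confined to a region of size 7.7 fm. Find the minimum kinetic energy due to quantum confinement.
87.493 keV

Using the uncertainty principle:

1. Position uncertainty: Δx ≈ 7.700e-15 m
2. Minimum momentum uncertainty: Δp = ℏ/(2Δx) = 6.848e-21 kg·m/s
3. Minimum kinetic energy:
   KE = (Δp)²/(2m) = (6.848e-21)²/(2 × 1.673e-27 kg)
   KE = 1.402e-14 J = 87.493 keV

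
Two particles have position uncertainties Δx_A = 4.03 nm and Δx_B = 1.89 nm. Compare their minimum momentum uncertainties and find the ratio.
Particle B has the larger minimum momentum uncertainty, by a factor of 2.13.

For each particle, the minimum momentum uncertainty is Δp_min = ℏ/(2Δx):

Particle A: Δp_A = ℏ/(2×4.030e-09 m) = 1.308e-26 kg·m/s
Particle B: Δp_B = ℏ/(2×1.890e-09 m) = 2.790e-26 kg·m/s

Ratio: Δp_B/Δp_A = 2.13

Since Δp_min ∝ 1/Δx, the particle with smaller position uncertainty (B) has larger momentum uncertainty.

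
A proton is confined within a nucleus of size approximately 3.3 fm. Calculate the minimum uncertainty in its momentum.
1.598 × 10^-20 kg·m/s

Using the Heisenberg uncertainty principle:
ΔxΔp ≥ ℏ/2

With Δx ≈ L = 3.300e-15 m (the confinement size):
Δp_min = ℏ/(2Δx)
Δp_min = (1.055e-34 J·s) / (2 × 3.300e-15 m)
Δp_min = 1.598e-20 kg·m/s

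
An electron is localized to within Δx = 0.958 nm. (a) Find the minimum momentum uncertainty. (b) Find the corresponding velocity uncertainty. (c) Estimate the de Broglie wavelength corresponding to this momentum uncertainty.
(a) Δp_min = 5.504 × 10^-26 kg·m/s
(b) Δv_min = 60.422 km/s
(c) λ_dB = 12.039 nm

Step-by-step:

(a) From the uncertainty principle:
Δp_min = ℏ/(2Δx) = (1.055e-34 J·s)/(2 × 9.580e-10 m) = 5.504e-26 kg·m/s

(b) The velocity uncertainty:
Δv = Δp/m = (5.504e-26 kg·m/s)/(9.109e-31 kg) = 6.042e+04 m/s = 60.422 km/s

(c) The de Broglie wavelength for this momentum:
λ = h/p = (6.626e-34 J·s)/(5.504e-26 kg·m/s) = 1.204e-08 m = 12.039 nm

Note: The de Broglie wavelength is comparable to the localization size, as expected from wave-particle duality.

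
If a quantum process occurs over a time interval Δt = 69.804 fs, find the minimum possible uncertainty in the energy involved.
4.715 meV

Using the energy-time uncertainty principle:
ΔEΔt ≥ ℏ/2

The minimum uncertainty in energy is:
ΔE_min = ℏ/(2Δt)
ΔE_min = (1.055e-34 J·s) / (2 × 6.980e-14 s)
ΔE_min = 7.554e-22 J = 4.715 meV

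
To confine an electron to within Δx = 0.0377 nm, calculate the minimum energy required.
6.702 eV

Localizing a particle requires giving it sufficient momentum uncertainty:

1. From uncertainty principle: Δp ≥ ℏ/(2Δx)
   Δp_min = (1.055e-34 J·s) / (2 × 3.770e-11 m)
   Δp_min = 1.399e-24 kg·m/s

2. This momentum uncertainty corresponds to kinetic energy:
   KE ≈ (Δp)²/(2m) = (1.399e-24)²/(2 × 9.109e-31 kg)
   KE = 1.074e-18 J = 6.702 eV

Tighter localization requires more energy.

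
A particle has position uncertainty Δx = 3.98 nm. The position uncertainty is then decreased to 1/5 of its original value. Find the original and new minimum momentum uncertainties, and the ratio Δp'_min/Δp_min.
Original Δp_min = 1.325 × 10^-26 kg·m/s; new Δp'_min = 6.624 × 10^-26 kg·m/s; ratio Δp'_min/Δp_min = 5.

From the uncertainty principle ΔxΔp ≥ ℏ/2, the minimum momentum uncertainty is Δp_min = ℏ/(2Δx).

Original (Δx = 3.98 nm = 3.980e-09 m):
Δp_min = (1.055e-34 J·s)/(2 × 3.980e-09 m) = 1.325e-26 kg·m/s

When Δx → (1/5)Δx:
Δp'_min = ℏ/(2 × (1/5)Δx) = 5 × ℏ/(2Δx) = 5 × Δp_min
Δp'_min = 5 × 1.325e-26 kg·m/s = 6.624e-26 kg·m/s

Since Δp_min ∝ 1/Δx, when Δx is decreased to 1/5 of its original value, Δp_min increases to 5 times its original value.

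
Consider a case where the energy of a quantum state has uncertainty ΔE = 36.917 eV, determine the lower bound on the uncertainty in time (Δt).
8.915 as

Using the energy-time uncertainty principle:
ΔEΔt ≥ ℏ/2

The minimum uncertainty in time is:
Δt_min = ℏ/(2ΔE)
Δt_min = (1.055e-34 J·s) / (2 × 5.915e-18 J)
Δt_min = 8.915e-18 s = 8.915 as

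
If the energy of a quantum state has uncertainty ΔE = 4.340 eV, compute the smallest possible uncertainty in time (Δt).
75.831 as

Using the energy-time uncertainty principle:
ΔEΔt ≥ ℏ/2

The minimum uncertainty in time is:
Δt_min = ℏ/(2ΔE)
Δt_min = (1.055e-34 J·s) / (2 × 6.953e-19 J)
Δt_min = 7.583e-17 s = 75.831 as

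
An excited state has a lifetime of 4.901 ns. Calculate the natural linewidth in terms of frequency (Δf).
16.237 MHz

Using the energy-time uncertainty principle and E = hf:
ΔEΔt ≥ ℏ/2
hΔf·Δt ≥ ℏ/2

The minimum frequency uncertainty is:
Δf = ℏ/(2hτ) = 1/(4πτ)
Δf = 1/(4π × 4.901e-09 s)
Δf = 1.624e+07 Hz = 16.237 MHz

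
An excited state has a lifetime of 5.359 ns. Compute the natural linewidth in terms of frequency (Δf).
14.849 MHz

Using the energy-time uncertainty principle and E = hf:
ΔEΔt ≥ ℏ/2
hΔf·Δt ≥ ℏ/2

The minimum frequency uncertainty is:
Δf = ℏ/(2hτ) = 1/(4πτ)
Δf = 1/(4π × 5.359e-09 s)
Δf = 1.485e+07 Hz = 14.849 MHz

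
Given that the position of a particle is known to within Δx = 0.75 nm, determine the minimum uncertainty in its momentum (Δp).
7.030 × 10^-26 kg·m/s

Using the Heisenberg uncertainty principle:
ΔxΔp ≥ ℏ/2

The minimum uncertainty in momentum is:
Δp_min = ℏ/(2Δx)
Δp_min = (1.055e-34 J·s) / (2 × 7.500e-10 m)
Δp_min = 7.030e-26 kg·m/s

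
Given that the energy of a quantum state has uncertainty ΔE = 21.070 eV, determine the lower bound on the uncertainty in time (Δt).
15.620 as

Using the energy-time uncertainty principle:
ΔEΔt ≥ ℏ/2

The minimum uncertainty in time is:
Δt_min = ℏ/(2ΔE)
Δt_min = (1.055e-34 J·s) / (2 × 3.376e-18 J)
Δt_min = 1.562e-17 s = 15.620 as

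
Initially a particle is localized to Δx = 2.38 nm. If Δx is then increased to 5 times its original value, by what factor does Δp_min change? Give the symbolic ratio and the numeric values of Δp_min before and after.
Original Δp_min = 2.215 × 10^-26 kg·m/s; new Δp'_min = 4.431 × 10^-27 kg·m/s; ratio Δp'_min/Δp_min = 1/5.

From the uncertainty principle ΔxΔp ≥ ℏ/2, the minimum momentum uncertainty is Δp_min = ℏ/(2Δx).

Original (Δx = 2.38 nm = 2.380e-09 m):
Δp_min = (1.055e-34 J·s)/(2 × 2.380e-09 m) = 2.215e-26 kg·m/s

When Δx → 5Δx:
Δp'_min = ℏ/(2 × 5Δx) = (1/5) × ℏ/(2Δx) = (1/5) × Δp_min
Δp'_min = 1/5 × 2.215e-26 kg·m/s = 4.431e-27 kg·m/s

Since Δp_min ∝ 1/Δx, when Δx is increased to 5 times its original value, Δp_min decreases to 1/5 of its original value.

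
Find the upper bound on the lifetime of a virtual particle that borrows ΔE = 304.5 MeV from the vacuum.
1.081 ys

Using the energy-time uncertainty principle:
ΔEΔt ≥ ℏ/2

For a virtual particle borrowing energy ΔE, the maximum lifetime is:
Δt_max = ℏ/(2ΔE)

Converting energy:
ΔE = 304.5 MeV = 4.879e-11 J

Δt_max = (1.055e-34 J·s) / (2 × 4.879e-11 J)
Δt_max = 1.081e-24 s = 1.081 ys

Virtual particles with higher borrowed energy exist for shorter times.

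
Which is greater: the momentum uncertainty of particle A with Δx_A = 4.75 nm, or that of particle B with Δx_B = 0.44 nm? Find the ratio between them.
Particle B has the larger minimum momentum uncertainty, by a factor of 10.80.

For each particle, the minimum momentum uncertainty is Δp_min = ℏ/(2Δx):

Particle A: Δp_A = ℏ/(2×4.750e-09 m) = 1.110e-26 kg·m/s
Particle B: Δp_B = ℏ/(2×4.400e-10 m) = 1.198e-25 kg·m/s

Ratio: Δp_B/Δp_A = 10.80

Since Δp_min ∝ 1/Δx, the particle with smaller position uncertainty (B) has larger momentum uncertainty.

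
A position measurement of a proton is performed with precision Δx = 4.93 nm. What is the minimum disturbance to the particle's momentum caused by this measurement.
1.070 × 10^-26 kg·m/s

The uncertainty principle implies that measuring position disturbs momentum:
ΔxΔp ≥ ℏ/2

When we measure position with precision Δx, we necessarily introduce a momentum uncertainty:
Δp ≥ ℏ/(2Δx)
Δp_min = (1.055e-34 J·s) / (2 × 4.930e-09 m)
Δp_min = 1.070e-26 kg·m/s

The more precisely we measure position, the greater the momentum disturbance.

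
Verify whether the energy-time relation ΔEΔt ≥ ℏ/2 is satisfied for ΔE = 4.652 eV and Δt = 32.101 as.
No, it violates the uncertainty relation.

Calculate the product ΔEΔt:
ΔE = 4.652 eV = 7.453e-19 J
ΔEΔt = (7.453e-19 J) × (3.210e-17 s)
ΔEΔt = 2.393e-35 J·s

Compare to the minimum allowed value ℏ/2:
ℏ/2 = 5.273e-35 J·s

Since ΔEΔt = 2.393e-35 J·s < 5.273e-35 J·s = ℏ/2,
this violates the uncertainty relation.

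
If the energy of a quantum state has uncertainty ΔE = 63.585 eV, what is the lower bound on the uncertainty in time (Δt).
5.176 as

Using the energy-time uncertainty principle:
ΔEΔt ≥ ℏ/2

The minimum uncertainty in time is:
Δt_min = ℏ/(2ΔE)
Δt_min = (1.055e-34 J·s) / (2 × 1.019e-17 J)
Δt_min = 5.176e-18 s = 5.176 as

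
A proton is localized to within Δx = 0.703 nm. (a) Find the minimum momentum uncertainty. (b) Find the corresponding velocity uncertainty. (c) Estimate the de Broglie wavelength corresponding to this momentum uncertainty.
(a) Δp_min = 7.501 × 10^-26 kg·m/s
(b) Δv_min = 44.843 m/s
(c) λ_dB = 8.834 nm

Step-by-step:

(a) From the uncertainty principle:
Δp_min = ℏ/(2Δx) = (1.055e-34 J·s)/(2 × 7.030e-10 m) = 7.501e-26 kg·m/s

(b) The velocity uncertainty:
Δv = Δp/m = (7.501e-26 kg·m/s)/(1.673e-27 kg) = 4.484e+01 m/s = 44.843 m/s

(c) The de Broglie wavelength for this momentum:
λ = h/p = (6.626e-34 J·s)/(7.501e-26 kg·m/s) = 8.834e-09 m = 8.834 nm

Note: The de Broglie wavelength is comparable to the localization size, as expected from wave-particle duality.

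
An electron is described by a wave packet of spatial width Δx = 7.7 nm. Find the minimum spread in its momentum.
6.848 × 10^-27 kg·m/s

For a wave packet, the spatial width Δx and momentum spread Δp are related by the uncertainty principle:
ΔxΔp ≥ ℏ/2

The minimum momentum spread is:
Δp_min = ℏ/(2Δx)
Δp_min = (1.055e-34 J·s) / (2 × 7.700e-09 m)
Δp_min = 6.848e-27 kg·m/s

A wave packet cannot have both a well-defined position and well-defined momentum.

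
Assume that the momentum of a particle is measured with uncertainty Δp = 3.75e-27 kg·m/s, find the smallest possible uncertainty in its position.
14.061 nm

Using the Heisenberg uncertainty principle:
ΔxΔp ≥ ℏ/2

The minimum uncertainty in position is:
Δx_min = ℏ/(2Δp)
Δx_min = (1.055e-34 J·s) / (2 × 3.750e-27 kg·m/s)
Δx_min = 1.406e-08 m = 14.061 nm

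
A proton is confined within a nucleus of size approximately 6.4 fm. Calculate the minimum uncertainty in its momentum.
8.239 × 10^-21 kg·m/s

Using the Heisenberg uncertainty principle:
ΔxΔp ≥ ℏ/2

With Δx ≈ L = 6.400e-15 m (the confinement size):
Δp_min = ℏ/(2Δx)
Δp_min = (1.055e-34 J·s) / (2 × 6.400e-15 m)
Δp_min = 8.239e-21 kg·m/s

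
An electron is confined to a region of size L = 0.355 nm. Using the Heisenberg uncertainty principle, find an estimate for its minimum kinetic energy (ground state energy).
75.580 meV

Using the uncertainty principle to estimate ground state energy:

1. The position uncertainty is approximately the confinement size:
   Δx ≈ L = 3.550e-10 m

2. From ΔxΔp ≥ ℏ/2, the minimum momentum uncertainty is:
   Δp ≈ ℏ/(2L) = 1.485e-25 kg·m/s

3. The kinetic energy is approximately:
   KE ≈ (Δp)²/(2m) = (1.485e-25)²/(2 × 9.109e-31 kg)
   KE ≈ 1.211e-20 J = 75.580 meV

This is an order-of-magnitude estimate of the ground state energy.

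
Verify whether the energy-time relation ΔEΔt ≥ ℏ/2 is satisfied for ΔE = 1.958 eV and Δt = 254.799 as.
Yes, it satisfies the uncertainty relation.

Calculate the product ΔEΔt:
ΔE = 1.958 eV = 3.137e-19 J
ΔEΔt = (3.137e-19 J) × (2.548e-16 s)
ΔEΔt = 7.993e-35 J·s

Compare to the minimum allowed value ℏ/2:
ℏ/2 = 5.273e-35 J·s

Since ΔEΔt = 7.993e-35 J·s ≥ 5.273e-35 J·s = ℏ/2,
this satisfies the uncertainty relation.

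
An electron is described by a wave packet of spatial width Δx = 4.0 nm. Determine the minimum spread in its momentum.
1.318 × 10^-26 kg·m/s

For a wave packet, the spatial width Δx and momentum spread Δp are related by the uncertainty principle:
ΔxΔp ≥ ℏ/2

The minimum momentum spread is:
Δp_min = ℏ/(2Δx)
Δp_min = (1.055e-34 J·s) / (2 × 4.000e-09 m)
Δp_min = 1.318e-26 kg·m/s

A wave packet cannot have both a well-defined position and well-defined momentum.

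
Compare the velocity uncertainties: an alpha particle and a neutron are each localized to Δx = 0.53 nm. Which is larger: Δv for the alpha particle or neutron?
The neutron has the larger minimum velocity uncertainty, by a ratio of 4.0.

For both particles, Δp_min = ℏ/(2Δx) = 9.949e-26 kg·m/s (same for both).

The velocity uncertainty is Δv = Δp/m:
- alpha particle: Δv = 9.949e-26 / 6.645e-27 = 1.497e+01 m/s = 14.973 m/s
- neutron: Δv = 9.949e-26 / 1.675e-27 = 5.940e+01 m/s = 59.398 m/s

Ratio: 5.940e+01 / 1.497e+01 = 4.0

The lighter particle has larger velocity uncertainty because Δv ∝ 1/m.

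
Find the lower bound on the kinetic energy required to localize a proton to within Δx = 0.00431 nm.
279.254 meV

Localizing a particle requires giving it sufficient momentum uncertainty:

1. From uncertainty principle: Δp ≥ ℏ/(2Δx)
   Δp_min = (1.055e-34 J·s) / (2 × 4.310e-12 m)
   Δp_min = 1.223e-23 kg·m/s

2. This momentum uncertainty corresponds to kinetic energy:
   KE ≈ (Δp)²/(2m) = (1.223e-23)²/(2 × 1.673e-27 kg)
   KE = 4.474e-20 J = 279.254 meV

Tighter localization requires more energy.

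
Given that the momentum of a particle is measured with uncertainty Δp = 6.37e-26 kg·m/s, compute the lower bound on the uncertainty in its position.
827.764 pm

Using the Heisenberg uncertainty principle:
ΔxΔp ≥ ℏ/2

The minimum uncertainty in position is:
Δx_min = ℏ/(2Δp)
Δx_min = (1.055e-34 J·s) / (2 × 6.370e-26 kg·m/s)
Δx_min = 8.278e-10 m = 827.764 pm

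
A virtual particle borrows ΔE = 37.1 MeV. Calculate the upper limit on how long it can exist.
8.871 ys

Using the energy-time uncertainty principle:
ΔEΔt ≥ ℏ/2

For a virtual particle borrowing energy ΔE, the maximum lifetime is:
Δt_max = ℏ/(2ΔE)

Converting energy:
ΔE = 37.1 MeV = 5.944e-12 J

Δt_max = (1.055e-34 J·s) / (2 × 5.944e-12 J)
Δt_max = 8.871e-24 s = 8.871 ys

Virtual particles with higher borrowed energy exist for shorter times.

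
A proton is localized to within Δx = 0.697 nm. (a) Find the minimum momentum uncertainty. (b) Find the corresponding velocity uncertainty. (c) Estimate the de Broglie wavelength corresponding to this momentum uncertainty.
(a) Δp_min = 7.565 × 10^-26 kg·m/s
(b) Δv_min = 45.229 m/s
(c) λ_dB = 8.759 nm

Step-by-step:

(a) From the uncertainty principle:
Δp_min = ℏ/(2Δx) = (1.055e-34 J·s)/(2 × 6.970e-10 m) = 7.565e-26 kg·m/s

(b) The velocity uncertainty:
Δv = Δp/m = (7.565e-26 kg·m/s)/(1.673e-27 kg) = 4.523e+01 m/s = 45.229 m/s

(c) The de Broglie wavelength for this momentum:
λ = h/p = (6.626e-34 J·s)/(7.565e-26 kg·m/s) = 8.759e-09 m = 8.759 nm

Note: The de Broglie wavelength is comparable to the localization size, as expected from wave-particle duality.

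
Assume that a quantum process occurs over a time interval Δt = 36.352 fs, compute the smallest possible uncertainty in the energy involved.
9.053 meV

Using the energy-time uncertainty principle:
ΔEΔt ≥ ℏ/2

The minimum uncertainty in energy is:
ΔE_min = ℏ/(2Δt)
ΔE_min = (1.055e-34 J·s) / (2 × 3.635e-14 s)
ΔE_min = 1.451e-21 J = 9.053 meV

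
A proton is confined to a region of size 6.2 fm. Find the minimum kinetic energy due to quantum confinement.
134.949 keV

Using the uncertainty principle:

1. Position uncertainty: Δx ≈ 6.200e-15 m
2. Minimum momentum uncertainty: Δp = ℏ/(2Δx) = 8.505e-21 kg·m/s
3. Minimum kinetic energy:
   KE = (Δp)²/(2m) = (8.505e-21)²/(2 × 1.673e-27 kg)
   KE = 2.162e-14 J = 134.949 keV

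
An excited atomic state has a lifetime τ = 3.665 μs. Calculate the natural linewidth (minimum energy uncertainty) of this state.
89.797 peV

Using the energy-time uncertainty principle:
ΔEΔt ≥ ℏ/2

The lifetime τ represents the time uncertainty Δt.
The natural linewidth (minimum energy uncertainty) is:

ΔE = ℏ/(2τ)
ΔE = (1.055e-34 J·s) / (2 × 3.665e-06 s)
ΔE = 1.439e-29 J = 89.797 peV

This natural linewidth limits the precision of spectroscopic measurements.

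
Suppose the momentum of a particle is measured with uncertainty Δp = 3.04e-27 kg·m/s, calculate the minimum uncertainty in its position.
17.345 nm

Using the Heisenberg uncertainty principle:
ΔxΔp ≥ ℏ/2

The minimum uncertainty in position is:
Δx_min = ℏ/(2Δp)
Δx_min = (1.055e-34 J·s) / (2 × 3.040e-27 kg·m/s)
Δx_min = 1.734e-08 m = 17.345 nm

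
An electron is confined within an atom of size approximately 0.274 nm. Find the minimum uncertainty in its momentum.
1.924 × 10^-25 kg·m/s

Using the Heisenberg uncertainty principle:
ΔxΔp ≥ ℏ/2

With Δx ≈ L = 2.740e-10 m (the confinement size):
Δp_min = ℏ/(2Δx)
Δp_min = (1.055e-34 J·s) / (2 × 2.740e-10 m)
Δp_min = 1.924e-25 kg·m/s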